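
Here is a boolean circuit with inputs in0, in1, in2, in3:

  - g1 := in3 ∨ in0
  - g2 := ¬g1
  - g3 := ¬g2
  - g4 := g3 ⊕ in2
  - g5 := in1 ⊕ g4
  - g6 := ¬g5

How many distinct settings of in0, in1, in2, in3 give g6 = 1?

g6 = ¬g5 must be 1, so g5 = 0.
g5 = in1 ⊕ g4 must be 0, so in1 and g4 are equal.
Enumerating the 16 input combinations, 8 give g6 = 1 and 8 give g6 = 0.

8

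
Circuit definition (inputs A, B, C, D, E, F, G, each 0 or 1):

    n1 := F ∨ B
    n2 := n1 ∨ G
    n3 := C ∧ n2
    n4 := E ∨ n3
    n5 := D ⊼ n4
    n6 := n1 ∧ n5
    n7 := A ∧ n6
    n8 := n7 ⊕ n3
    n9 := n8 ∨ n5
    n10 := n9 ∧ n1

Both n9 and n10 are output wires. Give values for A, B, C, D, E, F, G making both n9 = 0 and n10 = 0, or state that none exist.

Check with A=1, B=1, C=0, D=1, E=1, F=0, G=1:
n1 = F ∨ B = 0 ∨ 1 = 1
n2 = n1 ∨ G = 1 ∨ 1 = 1
n3 = C ∧ n2 = 0 ∧ 1 = 0
n4 = E ∨ n3 = 1 ∨ 0 = 1
n5 = D ⊼ n4 = 1 ⊼ 1 = 0
n6 = n1 ∧ n5 = 1 ∧ 0 = 0
n7 = A ∧ n6 = 1 ∧ 0 = 0
n8 = n7 ⊕ n3 = 0 ⊕ 0 = 0
n9 = n8 ∨ n5 = 0 ∨ 0 = 0
n10 = n9 ∧ n1 = 0 ∧ 1 = 0
So n9 = 0 and n10 = 0.

A=1, B=1, C=0, D=1, E=1, F=0, G=1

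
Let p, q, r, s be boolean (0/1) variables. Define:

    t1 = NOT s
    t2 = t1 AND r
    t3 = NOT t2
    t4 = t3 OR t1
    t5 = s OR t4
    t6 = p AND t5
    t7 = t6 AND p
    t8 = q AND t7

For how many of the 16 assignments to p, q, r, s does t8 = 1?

4

t8 = q AND t7 must be 1, so both q = 1 and t7 = 1.
t7 = t6 AND p must be 1, so both t6 = 1 and p = 1.
t6 = p AND t5 must be 1, so both p = 1 and t5 = 1.
Satisfying assignments:
  p=1, q=1, r=0, s=0
  p=1, q=1, r=0, s=1
  p=1, q=1, r=1, s=0
  p=1, q=1, r=1, s=1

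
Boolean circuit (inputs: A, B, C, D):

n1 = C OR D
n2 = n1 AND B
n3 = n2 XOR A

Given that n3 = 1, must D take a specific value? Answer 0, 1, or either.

Both values of D occur among assignments with n3 = 1:
  D=0: A=0, B=1, C=1, D=0
  D=1: A=0, B=1, C=0, D=1

either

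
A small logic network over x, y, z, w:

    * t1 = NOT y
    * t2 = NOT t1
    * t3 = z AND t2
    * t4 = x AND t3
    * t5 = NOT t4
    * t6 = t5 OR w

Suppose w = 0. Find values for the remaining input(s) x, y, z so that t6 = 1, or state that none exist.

t6 = t5 OR w must be 1, so at least one of t5, w is 1.
Check with w = 0 and x=1, y=1, z=0:
t1 = NOT y = NOT 1 = 0
t2 = NOT t1 = NOT 0 = 1
t3 = z AND t2 = 0 AND 1 = 0
t4 = x AND t3 = 1 AND 0 = 0
t5 = NOT t4 = NOT 0 = 1
t6 = t5 OR w = 1 OR 0 = 1
So t6 = 1.

x=1, y=1, z=0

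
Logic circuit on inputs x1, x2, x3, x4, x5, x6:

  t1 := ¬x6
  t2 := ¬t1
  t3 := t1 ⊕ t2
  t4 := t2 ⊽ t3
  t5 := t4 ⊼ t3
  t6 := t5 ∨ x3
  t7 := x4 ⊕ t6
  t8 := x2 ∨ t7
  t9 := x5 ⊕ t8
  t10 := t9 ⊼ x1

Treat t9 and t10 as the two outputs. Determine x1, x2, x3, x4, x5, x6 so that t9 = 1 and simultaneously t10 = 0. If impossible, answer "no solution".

x1=1 x2=0 x3=1 x4=0 x5=0 x6=1

Check with x1=1 x2=0 x3=1 x4=0 x5=0 x6=1:
t1 = ¬x6 = ¬1 = 0
t2 = ¬t1 = ¬0 = 1
t3 = t1 ⊕ t2 = 0 ⊕ 1 = 1
t4 = t2 ⊽ t3 = 1 ⊽ 1 = 0
t5 = t4 ⊼ t3 = 0 ⊼ 1 = 1
t6 = t5 ∨ x3 = 1 ∨ 1 = 1
t7 = x4 ⊕ t6 = 0 ⊕ 1 = 1
t8 = x2 ∨ t7 = 0 ∨ 1 = 1
t9 = x5 ⊕ t8 = 0 ⊕ 1 = 1
t10 = t9 ⊼ x1 = 1 ⊼ 1 = 0
So t9 = 1 and t10 = 0.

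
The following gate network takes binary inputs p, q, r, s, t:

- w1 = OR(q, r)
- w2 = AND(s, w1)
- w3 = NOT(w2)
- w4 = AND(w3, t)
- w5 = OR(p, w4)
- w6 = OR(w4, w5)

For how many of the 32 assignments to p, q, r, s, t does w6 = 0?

11

w6 = OR(w4, w5) must be 0, so both w4 = 0 and w5 = 0.
Enumerating the 32 input combinations, 11 give w6 = 0 and 21 give w6 = 1.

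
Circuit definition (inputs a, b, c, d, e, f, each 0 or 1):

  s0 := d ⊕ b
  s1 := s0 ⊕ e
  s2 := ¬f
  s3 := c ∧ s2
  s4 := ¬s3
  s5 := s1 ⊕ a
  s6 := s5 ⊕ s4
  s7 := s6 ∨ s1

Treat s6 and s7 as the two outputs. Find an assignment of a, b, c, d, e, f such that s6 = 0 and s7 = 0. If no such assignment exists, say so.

a=1 b=0 c=0 d=1 e=1 f=0

Check with a=1 b=0 c=0 d=1 e=1 f=0:
s0 = d ⊕ b = 1 ⊕ 0 = 1
s1 = s0 ⊕ e = 1 ⊕ 1 = 0
s2 = ¬f = ¬0 = 1
s3 = c ∧ s2 = 0 ∧ 1 = 0
s4 = ¬s3 = ¬0 = 1
s5 = s1 ⊕ a = 0 ⊕ 1 = 1
s6 = s5 ⊕ s4 = 1 ⊕ 1 = 0
s7 = s6 ∨ s1 = 0 ∨ 0 = 0
So s6 = 0 and s7 = 0.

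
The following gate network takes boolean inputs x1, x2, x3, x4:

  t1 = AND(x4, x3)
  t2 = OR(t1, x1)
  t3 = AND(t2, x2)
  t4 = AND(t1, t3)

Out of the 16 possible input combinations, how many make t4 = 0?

t4 = AND(t1, t3) must be 0, so at least one of t1, t3 is 0.
Enumerating the 16 input combinations, 14 give t4 = 0 and 2 give t4 = 1.

14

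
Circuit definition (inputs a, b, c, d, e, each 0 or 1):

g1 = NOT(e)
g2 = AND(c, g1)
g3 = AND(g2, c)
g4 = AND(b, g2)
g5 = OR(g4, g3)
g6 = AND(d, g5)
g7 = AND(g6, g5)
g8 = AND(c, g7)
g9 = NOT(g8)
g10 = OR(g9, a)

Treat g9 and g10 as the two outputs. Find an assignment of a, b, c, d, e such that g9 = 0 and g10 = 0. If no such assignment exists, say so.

Check with a=0, b=1, c=1, d=1, e=0:
g1 = NOT(e) = NOT 0 = 1
g2 = AND(c, g1) = AND(1, 1) = 1
g3 = AND(g2, c) = AND(1, 1) = 1
g4 = AND(b, g2) = AND(1, 1) = 1
g5 = OR(g4, g3) = OR(1, 1) = 1
g6 = AND(d, g5) = AND(1, 1) = 1
g7 = AND(g6, g5) = AND(1, 1) = 1
g8 = AND(c, g7) = AND(1, 1) = 1
g9 = NOT(g8) = NOT 1 = 0
g10 = OR(g9, a) = OR(0, 0) = 0
So g9 = 0 and g10 = 0.

a=0, b=1, c=1, d=1, e=0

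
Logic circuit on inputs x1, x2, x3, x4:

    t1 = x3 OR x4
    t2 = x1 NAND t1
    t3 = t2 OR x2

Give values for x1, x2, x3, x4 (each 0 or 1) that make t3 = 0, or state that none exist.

t3 = t2 OR x2 must be 0, so both t2 = 0 and x2 = 0.
t2 = x1 NAND t1 must be 0, so both x1 = 1 and t1 = 1.
t1 = x3 OR x4 must be 1, so at least one of x3, x4 is 1.
Check with x1=1, x2=0, x3=1, x4=1:
t1 = x3 OR x4 = 1 OR 1 = 1
t2 = x1 NAND t1 = 1 NAND 1 = 0
t3 = t2 OR x2 = 0 OR 0 = 0
So t3 = 0 as required.

x1=1, x2=0, x3=1, x4=1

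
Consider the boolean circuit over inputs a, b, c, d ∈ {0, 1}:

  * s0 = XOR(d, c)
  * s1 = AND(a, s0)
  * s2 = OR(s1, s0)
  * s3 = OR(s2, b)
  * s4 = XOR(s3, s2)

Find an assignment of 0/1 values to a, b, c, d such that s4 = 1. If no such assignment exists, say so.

Check with a=0 b=1 c=0 d=0:
s0 = XOR(d, c) = XOR(0, 0) = 0
s1 = AND(a, s0) = AND(0, 0) = 0
s2 = OR(s1, s0) = OR(0, 0) = 0
s3 = OR(s2, b) = OR(0, 1) = 1
s4 = XOR(s3, s2) = XOR(1, 0) = 1
So s4 = 1 as required.

a=0 b=1 c=0 d=0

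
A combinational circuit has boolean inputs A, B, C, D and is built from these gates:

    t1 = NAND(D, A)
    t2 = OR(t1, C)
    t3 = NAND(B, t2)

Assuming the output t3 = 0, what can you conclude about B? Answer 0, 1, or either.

1

t3 = NAND(B, t2) must be 0, so both B = 1 and t2 = 1.
Every assignment with t3 = 0 has B = 1; there are 7 such assignment(s).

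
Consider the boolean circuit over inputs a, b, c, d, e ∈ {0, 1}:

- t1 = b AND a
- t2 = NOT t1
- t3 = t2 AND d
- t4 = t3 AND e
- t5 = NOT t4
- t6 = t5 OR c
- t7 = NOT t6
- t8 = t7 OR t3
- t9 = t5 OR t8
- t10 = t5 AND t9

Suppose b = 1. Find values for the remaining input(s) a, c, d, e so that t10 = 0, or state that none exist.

a=0, c=1, d=1, e=1

t10 = t5 AND t9 must be 0, so at least one of t5, t9 is 0.
Check with b = 1 and a=0, c=1, d=1, e=1:
t1 = b AND a = 1 AND 0 = 0
t2 = NOT t1 = NOT 0 = 1
t3 = t2 AND d = 1 AND 1 = 1
t4 = t3 AND e = 1 AND 1 = 1
t5 = NOT t4 = NOT 1 = 0
t6 = t5 OR c = 0 OR 1 = 1
t7 = NOT t6 = NOT 1 = 0
t8 = t7 OR t3 = 0 OR 1 = 1
t9 = t5 OR t8 = 0 OR 1 = 1
t10 = t5 AND t9 = 0 AND 1 = 0
So t10 = 0.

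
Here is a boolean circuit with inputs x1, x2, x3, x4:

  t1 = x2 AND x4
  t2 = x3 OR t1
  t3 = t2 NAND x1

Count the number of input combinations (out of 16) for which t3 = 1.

t3 = t2 NAND x1 must be 1, so at least one of t2, x1 is 0.
Enumerating the 16 input combinations, 11 give t3 = 1 and 5 give t3 = 0.

11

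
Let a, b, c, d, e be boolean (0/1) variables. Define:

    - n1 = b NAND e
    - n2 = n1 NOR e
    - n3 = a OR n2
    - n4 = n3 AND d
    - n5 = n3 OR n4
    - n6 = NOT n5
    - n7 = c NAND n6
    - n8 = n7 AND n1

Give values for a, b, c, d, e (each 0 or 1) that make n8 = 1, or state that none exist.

a=0, b=0, c=0, d=0, e=1

n8 = n7 AND n1 must be 1, so both n7 = 1 and n1 = 1.
Check with a=0, b=0, c=0, d=0, e=1:
n1 = b NAND e = 0 NAND 1 = 1
n2 = n1 NOR e = 1 NOR 1 = 0
n3 = a OR n2 = 0 OR 0 = 0
n4 = n3 AND d = 0 AND 0 = 0
n5 = n3 OR n4 = 0 OR 0 = 0
n6 = NOT n5 = NOT 0 = 1
n7 = c NAND n6 = 0 NAND 1 = 1
n8 = n7 AND n1 = 1 AND 1 = 1
So n8 = 1 as required.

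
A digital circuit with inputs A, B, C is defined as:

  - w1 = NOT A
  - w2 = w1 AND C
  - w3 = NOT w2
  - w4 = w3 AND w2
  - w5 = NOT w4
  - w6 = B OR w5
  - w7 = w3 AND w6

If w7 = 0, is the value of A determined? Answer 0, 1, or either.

0

w7 = w3 AND w6 must be 0, so at least one of w3, w6 is 0.
Every assignment with w7 = 0 has A = 0; there are 2 such assignment(s).
  A=0, B=0, C=1
  A=0, B=1, C=1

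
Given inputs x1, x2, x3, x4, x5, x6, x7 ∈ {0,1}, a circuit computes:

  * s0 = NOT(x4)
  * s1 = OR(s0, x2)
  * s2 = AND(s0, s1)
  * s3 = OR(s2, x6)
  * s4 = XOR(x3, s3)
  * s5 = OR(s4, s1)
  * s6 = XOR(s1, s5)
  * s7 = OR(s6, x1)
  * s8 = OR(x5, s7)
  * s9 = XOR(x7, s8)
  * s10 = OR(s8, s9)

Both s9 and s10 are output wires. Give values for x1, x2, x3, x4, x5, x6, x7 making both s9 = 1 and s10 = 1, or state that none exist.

Check with x1=1, x2=0, x3=1, x4=0, x5=0, x6=1, x7=0:
s0 = NOT(x4) = NOT 0 = 1
s1 = OR(s0, x2) = OR(1, 0) = 1
s2 = AND(s0, s1) = AND(1, 1) = 1
s3 = OR(s2, x6) = OR(1, 1) = 1
s4 = XOR(x3, s3) = XOR(1, 1) = 0
s5 = OR(s4, s1) = OR(0, 1) = 1
s6 = XOR(s1, s5) = XOR(1, 1) = 0
s7 = OR(s6, x1) = OR(0, 1) = 1
s8 = OR(x5, s7) = OR(0, 1) = 1
s9 = XOR(x7, s8) = XOR(0, 1) = 1
s10 = OR(s8, s9) = OR(1, 1) = 1
So s9 = 1 and s10 = 1.

x1=1, x2=0, x3=1, x4=0, x5=0, x6=1, x7=0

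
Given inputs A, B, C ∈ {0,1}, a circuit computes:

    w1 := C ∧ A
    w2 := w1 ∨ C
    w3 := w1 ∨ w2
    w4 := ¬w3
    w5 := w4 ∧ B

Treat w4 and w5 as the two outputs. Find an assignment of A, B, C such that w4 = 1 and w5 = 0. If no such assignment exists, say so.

A=1, B=0, C=0

Check with A=1, B=0, C=0:
w1 = C ∧ A = 0 ∧ 1 = 0
w2 = w1 ∨ C = 0 ∨ 0 = 0
w3 = w1 ∨ w2 = 0 ∨ 0 = 0
w4 = ¬w3 = ¬0 = 1
w5 = w4 ∧ B = 1 ∧ 0 = 0
So w4 = 1 and w5 = 0.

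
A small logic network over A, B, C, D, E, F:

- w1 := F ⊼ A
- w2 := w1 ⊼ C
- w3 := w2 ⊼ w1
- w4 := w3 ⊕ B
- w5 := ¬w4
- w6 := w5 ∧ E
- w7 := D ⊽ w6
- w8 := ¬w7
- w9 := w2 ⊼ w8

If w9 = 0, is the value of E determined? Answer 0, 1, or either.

Both values of E occur among assignments with w9 = 0:
  E=0: A=0, B=0, C=0, D=1, E=0, F=0
  E=1: A=0, B=0, C=0, D=0, E=1, F=0

either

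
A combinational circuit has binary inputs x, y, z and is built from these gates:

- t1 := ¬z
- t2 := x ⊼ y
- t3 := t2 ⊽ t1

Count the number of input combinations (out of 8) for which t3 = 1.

t3 = t2 ⊽ t1 must be 1, so both t2 = 0 and t1 = 0.
t2 = x ⊼ y must be 0, so both x = 1 and y = 1.
t1 = ¬z must be 0, so z = 1.
Satisfying assignments:
  x=1, y=1, z=1

1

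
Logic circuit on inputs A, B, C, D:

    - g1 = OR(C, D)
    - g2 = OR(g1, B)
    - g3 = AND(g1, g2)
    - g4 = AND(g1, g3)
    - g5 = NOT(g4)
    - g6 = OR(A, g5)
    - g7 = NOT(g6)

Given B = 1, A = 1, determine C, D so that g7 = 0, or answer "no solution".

C=0 D=1

g7 = NOT(g6) must be 0, so g6 = 1.
Check with B = 1, A = 1 and C=0, D=1:
g1 = OR(C, D) = OR(0, 1) = 1
g2 = OR(g1, B) = OR(1, 1) = 1
g3 = AND(g1, g2) = AND(1, 1) = 1
g4 = AND(g1, g3) = AND(1, 1) = 1
g5 = NOT(g4) = NOT 1 = 0
g6 = OR(A, g5) = OR(1, 0) = 1
g7 = NOT(g6) = NOT 1 = 0
So g7 = 0.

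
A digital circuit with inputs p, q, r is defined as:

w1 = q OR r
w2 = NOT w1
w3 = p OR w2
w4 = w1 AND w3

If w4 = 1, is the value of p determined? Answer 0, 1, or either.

w4 = w1 AND w3 must be 1, so both w1 = 1 and w3 = 1.
Every assignment with w4 = 1 has p = 1; there are 3 such assignment(s).
  p=1, q=0, r=1
  p=1, q=1, r=0
  p=1, q=1, r=1

1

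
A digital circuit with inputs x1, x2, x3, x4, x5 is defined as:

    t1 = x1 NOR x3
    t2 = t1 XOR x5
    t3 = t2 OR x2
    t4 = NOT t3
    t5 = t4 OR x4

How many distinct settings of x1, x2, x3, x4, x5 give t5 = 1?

t5 = t4 OR x4 must be 1, so at least one of t4, x4 is 1.
Enumerating the 32 input combinations, 20 give t5 = 1 and 12 give t5 = 0.

20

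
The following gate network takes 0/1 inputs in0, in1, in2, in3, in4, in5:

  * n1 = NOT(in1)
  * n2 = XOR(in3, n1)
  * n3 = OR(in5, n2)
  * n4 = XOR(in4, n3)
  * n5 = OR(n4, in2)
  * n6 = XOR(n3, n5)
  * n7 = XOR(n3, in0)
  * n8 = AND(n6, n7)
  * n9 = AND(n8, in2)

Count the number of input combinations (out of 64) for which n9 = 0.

n9 = AND(n8, in2) must be 0, so at least one of n8, in2 is 0.
Enumerating the 64 input combinations, 60 give n9 = 0 and 4 give n9 = 1.

60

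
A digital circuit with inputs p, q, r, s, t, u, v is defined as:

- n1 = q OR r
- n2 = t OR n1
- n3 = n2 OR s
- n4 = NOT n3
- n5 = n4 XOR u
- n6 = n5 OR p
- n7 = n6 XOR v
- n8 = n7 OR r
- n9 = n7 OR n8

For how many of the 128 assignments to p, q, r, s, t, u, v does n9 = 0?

32

n9 = n7 OR n8 must be 0, so both n7 = 0 and n8 = 0.
n7 = n6 XOR v must be 0, so n6 and v are equal.
Enumerating the 128 input combinations, 32 give n9 = 0 and 96 give n9 = 1.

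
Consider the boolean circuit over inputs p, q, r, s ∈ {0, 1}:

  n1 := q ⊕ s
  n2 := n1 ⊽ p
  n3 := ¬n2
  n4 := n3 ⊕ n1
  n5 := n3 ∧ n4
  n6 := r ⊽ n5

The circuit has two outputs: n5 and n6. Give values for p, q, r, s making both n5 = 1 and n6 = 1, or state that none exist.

no solution exists

Across all 16 input combinations, none give both n5 = 1 and n6 = 1.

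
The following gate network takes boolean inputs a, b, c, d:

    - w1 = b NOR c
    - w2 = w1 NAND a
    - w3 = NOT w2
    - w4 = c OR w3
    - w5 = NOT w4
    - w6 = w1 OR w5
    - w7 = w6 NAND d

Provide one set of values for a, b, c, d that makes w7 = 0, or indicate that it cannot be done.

a=0 b=1 c=0 d=1

w7 = w6 NAND d must be 0, so both w6 = 1 and d = 1.
w6 = w1 OR w5 must be 1, so at least one of w1, w5 is 1.
Check with a=0 b=1 c=0 d=1:
w1 = b NOR c = 1 NOR 0 = 0
w2 = w1 NAND a = 0 NAND 0 = 1
w3 = NOT w2 = NOT 1 = 0
w4 = c OR w3 = 0 OR 0 = 0
w5 = NOT w4 = NOT 0 = 1
w6 = w1 OR w5 = 0 OR 1 = 1
w7 = w6 NAND d = 1 NAND 1 = 0
So w7 = 0 as required.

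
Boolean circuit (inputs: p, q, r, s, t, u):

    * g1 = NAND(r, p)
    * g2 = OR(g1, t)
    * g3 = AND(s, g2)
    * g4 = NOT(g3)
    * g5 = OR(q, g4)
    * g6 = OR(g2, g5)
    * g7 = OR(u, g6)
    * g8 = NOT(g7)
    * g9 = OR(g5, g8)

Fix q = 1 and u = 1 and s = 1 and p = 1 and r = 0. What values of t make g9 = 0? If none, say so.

With q = 1 and u = 1 and s = 1 and p = 1 and r = 0 fixed, none of the 2 settings of t give g9 = 0.
For example, with t=0:
g1 = NAND(r, p) = NAND(0, 1) = 1
g2 = OR(g1, t) = OR(1, 0) = 1
g3 = AND(s, g2) = AND(1, 1) = 1
g4 = NOT(g3) = NOT 1 = 0
g5 = OR(q, g4) = OR(1, 0) = 1
g6 = OR(g2, g5) = OR(1, 1) = 1
g7 = OR(u, g6) = OR(1, 1) = 1
g8 = NOT(g7) = NOT 1 = 0
g9 = OR(g5, g8) = OR(1, 0) = 1
giving g9 = 1 ≠ 0.

no solution exists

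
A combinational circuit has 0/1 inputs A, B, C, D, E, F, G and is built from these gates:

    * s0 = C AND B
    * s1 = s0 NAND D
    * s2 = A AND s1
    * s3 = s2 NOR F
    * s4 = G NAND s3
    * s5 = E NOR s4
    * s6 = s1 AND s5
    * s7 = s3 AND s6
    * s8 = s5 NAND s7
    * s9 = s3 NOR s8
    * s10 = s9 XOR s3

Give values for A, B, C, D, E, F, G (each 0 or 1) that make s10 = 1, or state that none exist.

Check with A=0, B=1, C=1, D=0, E=1, F=0, G=0:
s0 = C AND B = 1 AND 1 = 1
s1 = s0 NAND D = 1 NAND 0 = 1
s2 = A AND s1 = 0 AND 1 = 0
s3 = s2 NOR F = 0 NOR 0 = 1
s4 = G NAND s3 = 0 NAND 1 = 1
s5 = E NOR s4 = 1 NOR 1 = 0
s6 = s1 AND s5 = 1 AND 0 = 0
s7 = s3 AND s6 = 1 AND 0 = 0
s8 = s5 NAND s7 = 0 NAND 0 = 1
s9 = s3 NOR s8 = 1 NOR 1 = 0
s10 = s9 XOR s3 = 0 XOR 1 = 1
So s10 = 1 as required.

A=0, B=1, C=1, D=0, E=1, F=0, G=0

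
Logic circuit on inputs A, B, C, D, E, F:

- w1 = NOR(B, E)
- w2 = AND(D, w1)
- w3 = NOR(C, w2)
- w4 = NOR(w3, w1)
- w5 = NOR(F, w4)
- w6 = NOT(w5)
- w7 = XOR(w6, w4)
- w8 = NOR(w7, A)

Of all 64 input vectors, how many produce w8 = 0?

42

w8 = NOR(w7, A) must be 0, so at least one of w7, A is 1.
Enumerating the 64 input combinations, 42 give w8 = 0 and 22 give w8 = 1.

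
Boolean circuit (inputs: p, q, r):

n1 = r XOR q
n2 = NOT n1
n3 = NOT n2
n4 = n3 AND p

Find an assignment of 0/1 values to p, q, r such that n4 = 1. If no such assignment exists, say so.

n4 = n3 AND p must be 1, so both n3 = 1 and p = 1.
n3 = NOT n2 must be 1, so n2 = 0.
Check with p=1 q=1 r=0:
n1 = r XOR q = 0 XOR 1 = 1
n2 = NOT n1 = NOT 1 = 0
n3 = NOT n2 = NOT 0 = 1
n4 = n3 AND p = 1 AND 1 = 1
So n4 = 1 as required.

p=1 q=1 r=0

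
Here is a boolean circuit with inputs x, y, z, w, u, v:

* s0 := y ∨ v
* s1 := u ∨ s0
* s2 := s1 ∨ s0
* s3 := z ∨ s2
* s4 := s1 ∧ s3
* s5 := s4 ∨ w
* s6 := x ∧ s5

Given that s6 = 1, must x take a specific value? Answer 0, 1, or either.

1

s6 = x ∧ s5 must be 1, so both x = 1 and s5 = 1.
s5 = s4 ∨ w must be 1, so at least one of s4, w is 1.
Every assignment with s6 = 1 has x = 1; there are 30 such assignment(s).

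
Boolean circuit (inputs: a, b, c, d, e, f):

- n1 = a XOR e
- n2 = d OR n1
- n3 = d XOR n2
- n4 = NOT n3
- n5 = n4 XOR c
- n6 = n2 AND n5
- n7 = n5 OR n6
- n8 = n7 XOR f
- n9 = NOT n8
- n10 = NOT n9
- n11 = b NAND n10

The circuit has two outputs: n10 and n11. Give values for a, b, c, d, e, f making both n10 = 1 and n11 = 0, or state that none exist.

Check with a=0 b=1 c=0 d=0 e=1 f=1:
n1 = a XOR e = 0 XOR 1 = 1
n2 = d OR n1 = 0 OR 1 = 1
n3 = d XOR n2 = 0 XOR 1 = 1
n4 = NOT n3 = NOT 1 = 0
n5 = n4 XOR c = 0 XOR 0 = 0
n6 = n2 AND n5 = 1 AND 0 = 0
n7 = n5 OR n6 = 0 OR 0 = 0
n8 = n7 XOR f = 0 XOR 1 = 1
n9 = NOT n8 = NOT 1 = 0
n10 = NOT n9 = NOT 0 = 1
n11 = b NAND n10 = 1 NAND 1 = 0
So n10 = 1 and n11 = 0.

a=0 b=1 c=0 d=0 e=1 f=1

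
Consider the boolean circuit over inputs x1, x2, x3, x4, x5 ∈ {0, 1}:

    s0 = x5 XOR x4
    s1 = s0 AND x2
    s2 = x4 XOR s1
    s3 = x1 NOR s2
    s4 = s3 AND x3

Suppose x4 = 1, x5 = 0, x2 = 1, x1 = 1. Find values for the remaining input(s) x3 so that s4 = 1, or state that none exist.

With x4 = 1, x5 = 0, x2 = 1, x1 = 1 fixed, none of the 2 settings of x3 give s4 = 1.
For example, with x3=0:
s0 = x5 XOR x4 = 0 XOR 1 = 1
s1 = s0 AND x2 = 1 AND 1 = 1
s2 = x4 XOR s1 = 1 XOR 1 = 0
s3 = x1 NOR s2 = 1 NOR 0 = 0
s4 = s3 AND x3 = 0 AND 0 = 0
giving s4 = 0 ≠ 1.

no solution exists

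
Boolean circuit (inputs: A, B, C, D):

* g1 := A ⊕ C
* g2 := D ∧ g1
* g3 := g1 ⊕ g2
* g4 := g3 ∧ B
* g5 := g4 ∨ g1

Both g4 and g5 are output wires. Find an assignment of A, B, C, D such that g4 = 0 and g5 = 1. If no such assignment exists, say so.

Check with A=1 B=0 C=0 D=0:
g1 = A ⊕ C = 1 ⊕ 0 = 1
g2 = D ∧ g1 = 0 ∧ 1 = 0
g3 = g1 ⊕ g2 = 1 ⊕ 0 = 1
g4 = g3 ∧ B = 1 ∧ 0 = 0
g5 = g4 ∨ g1 = 0 ∨ 1 = 1
So g4 = 0 and g5 = 1.

A=1 B=0 C=0 D=0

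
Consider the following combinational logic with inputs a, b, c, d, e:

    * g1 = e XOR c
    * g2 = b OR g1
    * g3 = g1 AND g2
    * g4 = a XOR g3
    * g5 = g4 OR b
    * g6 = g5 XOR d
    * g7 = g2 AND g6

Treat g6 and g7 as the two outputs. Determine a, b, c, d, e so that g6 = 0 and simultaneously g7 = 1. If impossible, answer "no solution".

Across all 32 input combinations, none give both g6 = 0 and g7 = 1.

no solution exists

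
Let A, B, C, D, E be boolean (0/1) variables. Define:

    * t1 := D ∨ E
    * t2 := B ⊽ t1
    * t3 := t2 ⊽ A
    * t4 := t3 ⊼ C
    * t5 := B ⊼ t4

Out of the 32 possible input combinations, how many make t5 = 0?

12

t5 = B ⊼ t4 must be 0, so both B = 1 and t4 = 1.
t4 = t3 ⊼ C must be 1, so at least one of t3, C is 0.
Enumerating the 32 input combinations, 12 give t5 = 0 and 20 give t5 = 1.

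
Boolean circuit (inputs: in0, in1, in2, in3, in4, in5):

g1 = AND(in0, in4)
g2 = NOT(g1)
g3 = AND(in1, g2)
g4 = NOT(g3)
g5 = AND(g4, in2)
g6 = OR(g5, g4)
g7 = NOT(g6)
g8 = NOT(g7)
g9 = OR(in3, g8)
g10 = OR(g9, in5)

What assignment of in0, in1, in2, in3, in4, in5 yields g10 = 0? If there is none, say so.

in0=0, in1=1, in2=1, in3=0, in4=1, in5=0

g10 = OR(g9, in5) must be 0, so both g9 = 0 and in5 = 0.
Check with in0=0, in1=1, in2=1, in3=0, in4=1, in5=0:
g1 = AND(in0, in4) = AND(0, 1) = 0
g2 = NOT(g1) = NOT 0 = 1
g3 = AND(in1, g2) = AND(1, 1) = 1
g4 = NOT(g3) = NOT 1 = 0
g5 = AND(g4, in2) = AND(0, 1) = 0
g6 = OR(g5, g4) = OR(0, 0) = 0
g7 = NOT(g6) = NOT 0 = 1
g8 = NOT(g7) = NOT 1 = 0
g9 = OR(in3, g8) = OR(0, 0) = 0
g10 = OR(g9, in5) = OR(0, 0) = 0
So g10 = 0 as required.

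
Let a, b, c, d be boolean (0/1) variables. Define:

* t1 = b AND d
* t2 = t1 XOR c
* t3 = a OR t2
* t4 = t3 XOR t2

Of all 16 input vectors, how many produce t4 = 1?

t4 = t3 XOR t2 must be 1, so t3 and t2 differ.
Satisfying assignments:
  a=1, b=0, c=0, d=0
  a=1, b=0, c=0, d=1
  a=1, b=1, c=0, d=0
  a=1, b=1, c=1, d=1

4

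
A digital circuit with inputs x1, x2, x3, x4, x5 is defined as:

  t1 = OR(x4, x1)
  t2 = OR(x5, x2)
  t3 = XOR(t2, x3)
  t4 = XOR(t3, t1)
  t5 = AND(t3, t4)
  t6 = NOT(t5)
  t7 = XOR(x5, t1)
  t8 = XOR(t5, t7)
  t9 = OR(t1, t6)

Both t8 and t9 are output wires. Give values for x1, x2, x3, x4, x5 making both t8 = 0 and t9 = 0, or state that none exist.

x1=0, x2=0, x3=0, x4=0, x5=1

Check with x1=0, x2=0, x3=0, x4=0, x5=1:
t1 = OR(x4, x1) = OR(0, 0) = 0
t2 = OR(x5, x2) = OR(1, 0) = 1
t3 = XOR(t2, x3) = XOR(1, 0) = 1
t4 = XOR(t3, t1) = XOR(1, 0) = 1
t5 = AND(t3, t4) = AND(1, 1) = 1
t6 = NOT(t5) = NOT 1 = 0
t7 = XOR(x5, t1) = XOR(1, 0) = 1
t8 = XOR(t5, t7) = XOR(1, 1) = 0
t9 = OR(t1, t6) = OR(0, 0) = 0
So t8 = 0 and t9 = 0.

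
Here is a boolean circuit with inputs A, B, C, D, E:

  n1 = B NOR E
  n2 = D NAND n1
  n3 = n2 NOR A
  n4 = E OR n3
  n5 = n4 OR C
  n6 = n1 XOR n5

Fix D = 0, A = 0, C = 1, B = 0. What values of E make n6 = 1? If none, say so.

Check with D = 0, A = 0, C = 1, B = 0 and E=1:
n1 = B NOR E = 0 NOR 1 = 0
n2 = D NAND n1 = 0 NAND 0 = 1
n3 = n2 NOR A = 1 NOR 0 = 0
n4 = E OR n3 = 1 OR 0 = 1
n5 = n4 OR C = 1 OR 1 = 1
n6 = n1 XOR n5 = 0 XOR 1 = 1
So n6 = 1.

E=1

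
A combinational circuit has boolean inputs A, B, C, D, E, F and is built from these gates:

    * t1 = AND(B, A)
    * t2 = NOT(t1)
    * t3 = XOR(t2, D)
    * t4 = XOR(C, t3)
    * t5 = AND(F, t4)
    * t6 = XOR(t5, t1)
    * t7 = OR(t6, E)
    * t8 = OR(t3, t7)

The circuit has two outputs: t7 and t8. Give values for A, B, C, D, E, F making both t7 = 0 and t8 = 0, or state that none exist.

A=0, B=1, C=0, D=1, E=0, F=0

Check with A=0, B=1, C=0, D=1, E=0, F=0:
t1 = AND(B, A) = AND(1, 0) = 0
t2 = NOT(t1) = NOT 0 = 1
t3 = XOR(t2, D) = XOR(1, 1) = 0
t4 = XOR(C, t3) = XOR(0, 0) = 0
t5 = AND(F, t4) = AND(0, 0) = 0
t6 = XOR(t5, t1) = XOR(0, 0) = 0
t7 = OR(t6, E) = OR(0, 0) = 0
t8 = OR(t3, t7) = OR(0, 0) = 0
So t7 = 0 and t8 = 0.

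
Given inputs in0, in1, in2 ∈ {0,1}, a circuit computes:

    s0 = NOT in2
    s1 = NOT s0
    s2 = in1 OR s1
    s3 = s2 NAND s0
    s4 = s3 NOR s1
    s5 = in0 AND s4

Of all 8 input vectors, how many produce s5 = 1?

1

s5 = in0 AND s4 must be 1, so both in0 = 1 and s4 = 1.
s4 = s3 NOR s1 must be 1, so both s3 = 0 and s1 = 0.
s3 = s2 NAND s0 must be 0, so both s2 = 1 and s0 = 1.
Enumerating the 8 input combinations, 1 give s5 = 1 and 7 give s5 = 0.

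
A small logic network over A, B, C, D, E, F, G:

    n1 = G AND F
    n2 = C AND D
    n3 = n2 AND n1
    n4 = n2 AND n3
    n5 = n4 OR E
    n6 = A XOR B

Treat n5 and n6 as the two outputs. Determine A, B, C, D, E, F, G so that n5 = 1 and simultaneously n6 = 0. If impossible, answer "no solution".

A=0, B=0, C=1, D=0, E=1, F=1, G=1

Check with A=0, B=0, C=1, D=0, E=1, F=1, G=1:
n1 = G AND F = 1 AND 1 = 1
n2 = C AND D = 1 AND 0 = 0
n3 = n2 AND n1 = 0 AND 1 = 0
n4 = n2 AND n3 = 0 AND 0 = 0
n5 = n4 OR E = 0 OR 1 = 1
n6 = A XOR B = 0 XOR 0 = 0
So n5 = 1 and n6 = 0.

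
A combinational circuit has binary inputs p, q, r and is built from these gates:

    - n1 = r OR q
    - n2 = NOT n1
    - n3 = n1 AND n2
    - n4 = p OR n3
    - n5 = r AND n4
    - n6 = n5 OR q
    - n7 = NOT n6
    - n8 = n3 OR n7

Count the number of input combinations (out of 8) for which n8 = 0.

5

n8 = n3 OR n7 must be 0, so both n3 = 0 and n7 = 0.
n3 = n1 AND n2 must be 0, so at least one of n1, n2 is 0.
Satisfying assignments:
  p=0, q=1, r=0
  p=0, q=1, r=1
  p=1, q=0, r=1
  p=1, q=1, r=0
  p=1, q=1, r=1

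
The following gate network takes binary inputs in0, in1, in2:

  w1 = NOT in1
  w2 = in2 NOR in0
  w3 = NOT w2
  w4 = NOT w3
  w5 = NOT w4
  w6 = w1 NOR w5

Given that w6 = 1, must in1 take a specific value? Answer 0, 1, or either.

w6 = w1 NOR w5 must be 1, so both w1 = 0 and w5 = 0.
w1 = NOT in1 must be 0, so in1 = 1.
Every assignment with w6 = 1 has in1 = 1; there are 1 such assignment(s).
  in0=0, in1=1, in2=0

1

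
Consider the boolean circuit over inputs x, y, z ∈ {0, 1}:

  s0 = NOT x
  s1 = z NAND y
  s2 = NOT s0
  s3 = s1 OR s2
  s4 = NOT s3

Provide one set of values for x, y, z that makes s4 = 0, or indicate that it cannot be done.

Check with x=0, y=0, z=1:
s0 = NOT x = NOT 0 = 1
s1 = z NAND y = 1 NAND 0 = 1
s2 = NOT s0 = NOT 1 = 0
s3 = s1 OR s2 = 1 OR 0 = 1
s4 = NOT s3 = NOT 1 = 0
So s4 = 0 as required.

x=0, y=0, z=1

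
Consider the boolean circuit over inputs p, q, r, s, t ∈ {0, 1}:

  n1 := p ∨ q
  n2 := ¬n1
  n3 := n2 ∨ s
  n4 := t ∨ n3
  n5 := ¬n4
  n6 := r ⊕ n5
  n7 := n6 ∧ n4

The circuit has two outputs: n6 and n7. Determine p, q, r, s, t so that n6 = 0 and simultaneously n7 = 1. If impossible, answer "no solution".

Across all 32 input combinations, none give both n6 = 0 and n7 = 1.

no solution exists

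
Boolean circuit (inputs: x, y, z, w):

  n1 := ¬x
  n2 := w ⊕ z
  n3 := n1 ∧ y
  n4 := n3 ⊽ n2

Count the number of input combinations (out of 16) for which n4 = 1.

6

n4 = n3 ⊽ n2 must be 1, so both n3 = 0 and n2 = 0.
n3 = n1 ∧ y must be 0, so at least one of n1, y is 0.
Satisfying assignments:
  x=0, y=0, z=0, w=0
  x=0, y=0, z=1, w=1
  x=1, y=0, z=0, w=0
  x=1, y=0, z=1, w=1
  x=1, y=1, z=0, w=0
  x=1, y=1, z=1, w=1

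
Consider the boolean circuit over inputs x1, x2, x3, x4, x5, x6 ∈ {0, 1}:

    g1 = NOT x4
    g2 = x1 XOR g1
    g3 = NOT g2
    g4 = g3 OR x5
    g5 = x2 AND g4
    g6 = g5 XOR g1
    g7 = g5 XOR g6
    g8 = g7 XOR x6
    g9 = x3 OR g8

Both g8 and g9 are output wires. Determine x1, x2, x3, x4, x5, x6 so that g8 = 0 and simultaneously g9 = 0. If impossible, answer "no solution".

Check with x1=1, x2=1, x3=0, x4=0, x5=1, x6=1:
g1 = NOT x4 = NOT 0 = 1
g2 = x1 XOR g1 = 1 XOR 1 = 0
g3 = NOT g2 = NOT 0 = 1
g4 = g3 OR x5 = 1 OR 1 = 1
g5 = x2 AND g4 = 1 AND 1 = 1
g6 = g5 XOR g1 = 1 XOR 1 = 0
g7 = g5 XOR g6 = 1 XOR 0 = 1
g8 = g7 XOR x6 = 1 XOR 1 = 0
g9 = x3 OR g8 = 0 OR 0 = 0
So g8 = 0 and g9 = 0.

x1=1, x2=1, x3=0, x4=0, x5=1, x6=1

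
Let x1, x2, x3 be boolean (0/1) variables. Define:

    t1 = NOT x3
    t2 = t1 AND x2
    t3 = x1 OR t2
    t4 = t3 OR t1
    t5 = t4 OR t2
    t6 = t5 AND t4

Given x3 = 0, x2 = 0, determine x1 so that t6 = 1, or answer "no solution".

t6 = t5 AND t4 must be 1, so both t5 = 1 and t4 = 1.
t5 = t4 OR t2 must be 1, so at least one of t4, t2 is 1.
Check with x3 = 0, x2 = 0 and x1=1:
t1 = NOT x3 = NOT 0 = 1
t2 = t1 AND x2 = 1 AND 0 = 0
t3 = x1 OR t2 = 1 OR 0 = 1
t4 = t3 OR t1 = 1 OR 1 = 1
t5 = t4 OR t2 = 1 OR 0 = 1
t6 = t5 AND t4 = 1 AND 1 = 1
So t6 = 1.

x1=1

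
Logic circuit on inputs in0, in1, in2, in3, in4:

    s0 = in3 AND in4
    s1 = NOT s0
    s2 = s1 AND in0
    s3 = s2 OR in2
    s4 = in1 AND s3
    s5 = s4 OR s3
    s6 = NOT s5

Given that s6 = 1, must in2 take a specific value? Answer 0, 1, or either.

s6 = NOT s5 must be 1, so s5 = 0.
Every assignment with s6 = 1 has in2 = 0; there are 10 such assignment(s).

0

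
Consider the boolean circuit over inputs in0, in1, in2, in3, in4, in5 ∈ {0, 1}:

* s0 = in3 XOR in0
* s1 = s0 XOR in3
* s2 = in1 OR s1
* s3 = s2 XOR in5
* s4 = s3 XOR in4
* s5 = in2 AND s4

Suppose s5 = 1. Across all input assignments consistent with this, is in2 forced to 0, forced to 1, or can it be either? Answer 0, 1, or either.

1

s5 = in2 AND s4 must be 1, so both in2 = 1 and s4 = 1.
s4 = s3 XOR in4 must be 1, so s3 and in4 differ.
Every assignment with s5 = 1 has in2 = 1; there are 16 such assignment(s).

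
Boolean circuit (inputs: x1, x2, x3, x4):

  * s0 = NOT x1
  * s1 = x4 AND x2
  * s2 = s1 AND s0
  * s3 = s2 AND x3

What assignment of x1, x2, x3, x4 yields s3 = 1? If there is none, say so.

x1=0, x2=1, x3=1, x4=1

s3 = s2 AND x3 must be 1, so both s2 = 1 and x3 = 1.
s2 = s1 AND s0 must be 1, so both s1 = 1 and s0 = 1.
s1 = x4 AND x2 must be 1, so both x4 = 1 and x2 = 1.
Check with x1=0, x2=1, x3=1, x4=1:
s0 = NOT x1 = NOT 0 = 1
s1 = x4 AND x2 = 1 AND 1 = 1
s2 = s1 AND s0 = 1 AND 1 = 1
s3 = s2 AND x3 = 1 AND 1 = 1
So s3 = 1 as required.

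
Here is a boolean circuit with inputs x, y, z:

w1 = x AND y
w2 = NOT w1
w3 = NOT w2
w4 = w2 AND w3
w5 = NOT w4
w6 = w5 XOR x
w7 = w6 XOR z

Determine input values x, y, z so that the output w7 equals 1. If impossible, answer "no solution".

w7 = w6 XOR z must be 1, so w6 and z differ.
Check with x=1 y=0 z=1:
w1 = x AND y = 1 AND 0 = 0
w2 = NOT w1 = NOT 0 = 1
w3 = NOT w2 = NOT 1 = 0
w4 = w2 AND w3 = 1 AND 0 = 0
w5 = NOT w4 = NOT 0 = 1
w6 = w5 XOR x = 1 XOR 1 = 0
w7 = w6 XOR z = 0 XOR 1 = 1
So w7 = 1 as required.

x=1 y=0 z=1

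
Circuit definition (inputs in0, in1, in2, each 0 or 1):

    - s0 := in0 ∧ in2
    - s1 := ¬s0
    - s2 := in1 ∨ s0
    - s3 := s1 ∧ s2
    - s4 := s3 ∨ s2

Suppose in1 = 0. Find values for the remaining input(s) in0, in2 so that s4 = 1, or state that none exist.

in0=1, in2=1

Check with in1 = 0 and in0=1, in2=1:
s0 = in0 ∧ in2 = 1 ∧ 1 = 1
s1 = ¬s0 = ¬1 = 0
s2 = in1 ∨ s0 = 0 ∨ 1 = 1
s3 = s1 ∧ s2 = 0 ∧ 1 = 0
s4 = s3 ∨ s2 = 0 ∨ 1 = 1
So s4 = 1.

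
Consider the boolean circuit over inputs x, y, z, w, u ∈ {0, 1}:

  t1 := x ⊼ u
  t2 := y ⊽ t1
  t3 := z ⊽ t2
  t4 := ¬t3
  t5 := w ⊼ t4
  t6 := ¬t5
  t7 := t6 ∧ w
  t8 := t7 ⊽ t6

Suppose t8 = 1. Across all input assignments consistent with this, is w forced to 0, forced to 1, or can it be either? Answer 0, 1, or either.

either

Both values of w occur among assignments with t8 = 1:
  w=0: x=0, y=0, z=0, w=0, u=0
  w=1: x=0, y=0, z=0, w=1, u=0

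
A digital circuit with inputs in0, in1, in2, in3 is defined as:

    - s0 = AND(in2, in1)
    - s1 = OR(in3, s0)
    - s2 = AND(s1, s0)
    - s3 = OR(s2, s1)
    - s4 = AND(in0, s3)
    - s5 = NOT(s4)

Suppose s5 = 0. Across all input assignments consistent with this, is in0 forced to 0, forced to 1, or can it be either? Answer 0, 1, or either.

1

s5 = NOT(s4) must be 0, so s4 = 1.
Every assignment with s5 = 0 has in0 = 1; there are 5 such assignment(s).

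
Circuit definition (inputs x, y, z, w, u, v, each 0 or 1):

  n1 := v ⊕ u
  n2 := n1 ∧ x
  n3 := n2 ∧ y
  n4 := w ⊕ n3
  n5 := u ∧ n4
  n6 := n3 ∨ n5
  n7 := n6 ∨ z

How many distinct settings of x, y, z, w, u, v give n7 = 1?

n7 = n6 ∨ z must be 1, so at least one of n6, z is 1.
Enumerating the 64 input combinations, 43 give n7 = 1 and 21 give n7 = 0.

43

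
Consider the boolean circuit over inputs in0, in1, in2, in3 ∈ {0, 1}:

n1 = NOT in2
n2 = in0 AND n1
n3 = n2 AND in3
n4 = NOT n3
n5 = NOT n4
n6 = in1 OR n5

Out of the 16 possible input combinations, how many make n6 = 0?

n6 = in1 OR n5 must be 0, so both in1 = 0 and n5 = 0.
Enumerating the 16 input combinations, 7 give n6 = 0 and 9 give n6 = 1.

7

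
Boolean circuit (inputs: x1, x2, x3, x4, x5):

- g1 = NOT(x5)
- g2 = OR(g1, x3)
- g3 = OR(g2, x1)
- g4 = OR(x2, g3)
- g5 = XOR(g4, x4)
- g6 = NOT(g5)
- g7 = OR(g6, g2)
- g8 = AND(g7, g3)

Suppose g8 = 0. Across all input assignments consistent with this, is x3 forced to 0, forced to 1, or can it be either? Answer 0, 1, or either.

0

g8 = AND(g7, g3) must be 0, so at least one of g7, g3 is 0.
Every assignment with g8 = 0 has x3 = 0; there are 6 such assignment(s).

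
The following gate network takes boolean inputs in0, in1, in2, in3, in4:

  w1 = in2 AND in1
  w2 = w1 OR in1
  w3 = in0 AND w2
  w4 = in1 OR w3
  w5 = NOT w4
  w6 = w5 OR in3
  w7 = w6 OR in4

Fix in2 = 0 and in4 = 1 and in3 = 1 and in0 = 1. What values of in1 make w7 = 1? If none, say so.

in1=0

Check with in2 = 0 and in4 = 1 and in3 = 1 and in0 = 1 and in1=0:
w1 = in2 AND in1 = 0 AND 0 = 0
w2 = w1 OR in1 = 0 OR 0 = 0
w3 = in0 AND w2 = 1 AND 0 = 0
w4 = in1 OR w3 = 0 OR 0 = 0
w5 = NOT w4 = NOT 0 = 1
w6 = w5 OR in3 = 1 OR 1 = 1
w7 = w6 OR in4 = 1 OR 1 = 1
So w7 = 1.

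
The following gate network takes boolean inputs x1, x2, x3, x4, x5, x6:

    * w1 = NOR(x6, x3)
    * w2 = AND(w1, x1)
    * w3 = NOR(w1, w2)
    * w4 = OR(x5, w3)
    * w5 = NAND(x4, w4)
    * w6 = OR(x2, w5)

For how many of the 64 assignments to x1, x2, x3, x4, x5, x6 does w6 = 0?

14

w6 = OR(x2, w5) must be 0, so both x2 = 0 and w5 = 0.
Enumerating the 64 input combinations, 14 give w6 = 0 and 50 give w6 = 1.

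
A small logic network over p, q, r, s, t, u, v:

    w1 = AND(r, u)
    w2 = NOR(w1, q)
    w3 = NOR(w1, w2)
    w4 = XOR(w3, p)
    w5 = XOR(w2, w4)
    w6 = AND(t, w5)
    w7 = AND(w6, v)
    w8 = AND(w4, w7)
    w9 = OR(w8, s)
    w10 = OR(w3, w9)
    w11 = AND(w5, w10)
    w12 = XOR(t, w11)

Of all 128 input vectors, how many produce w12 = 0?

w12 = XOR(t, w11) must be 0, so t and w11 are equal.
Enumerating the 128 input combinations, 66 give w12 = 0 and 62 give w12 = 1.

66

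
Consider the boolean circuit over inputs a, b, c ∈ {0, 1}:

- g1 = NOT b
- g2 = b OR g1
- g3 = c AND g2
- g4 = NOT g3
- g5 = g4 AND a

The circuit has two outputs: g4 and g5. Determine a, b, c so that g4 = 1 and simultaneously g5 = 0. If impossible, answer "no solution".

Check with a=0, b=0, c=0:
g1 = NOT b = NOT 0 = 1
g2 = b OR g1 = 0 OR 1 = 1
g3 = c AND g2 = 0 AND 1 = 0
g4 = NOT g3 = NOT 0 = 1
g5 = g4 AND a = 1 AND 0 = 0
So g4 = 1 and g5 = 0.

a=0, b=0, c=0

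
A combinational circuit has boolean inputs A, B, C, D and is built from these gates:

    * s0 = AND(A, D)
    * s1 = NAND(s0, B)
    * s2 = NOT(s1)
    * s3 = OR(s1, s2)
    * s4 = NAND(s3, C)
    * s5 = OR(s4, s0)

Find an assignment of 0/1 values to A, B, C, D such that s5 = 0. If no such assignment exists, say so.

A=0, B=1, C=1, D=0

s5 = OR(s4, s0) must be 0, so both s4 = 0 and s0 = 0.
s4 = NAND(s3, C) must be 0, so both s3 = 1 and C = 1.
Check with A=0, B=1, C=1, D=0:
s0 = AND(A, D) = AND(0, 0) = 0
s1 = NAND(s0, B) = NAND(0, 1) = 1
s2 = NOT(s1) = NOT 1 = 0
s3 = OR(s1, s2) = OR(1, 0) = 1
s4 = NAND(s3, C) = NAND(1, 1) = 0
s5 = OR(s4, s0) = OR(0, 0) = 0
So s5 = 0 as required.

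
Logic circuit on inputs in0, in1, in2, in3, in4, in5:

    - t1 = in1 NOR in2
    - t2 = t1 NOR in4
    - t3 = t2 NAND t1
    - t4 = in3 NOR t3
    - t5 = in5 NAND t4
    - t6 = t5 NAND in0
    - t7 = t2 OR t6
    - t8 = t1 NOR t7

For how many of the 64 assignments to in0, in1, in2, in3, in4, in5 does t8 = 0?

52

t8 = t1 NOR t7 must be 0, so at least one of t1, t7 is 1.
Enumerating the 64 input combinations, 52 give t8 = 0 and 12 give t8 = 1.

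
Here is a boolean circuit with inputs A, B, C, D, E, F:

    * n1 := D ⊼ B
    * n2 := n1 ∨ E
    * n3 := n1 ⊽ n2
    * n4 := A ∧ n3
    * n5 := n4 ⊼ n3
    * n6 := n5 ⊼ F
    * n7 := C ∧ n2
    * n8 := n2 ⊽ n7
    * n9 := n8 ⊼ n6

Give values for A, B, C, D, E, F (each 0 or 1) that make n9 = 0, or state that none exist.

n9 = n8 ⊼ n6 must be 0, so both n8 = 1 and n6 = 1.
Check with A=1, B=1, C=0, D=1, E=0, F=0:
n1 = D ⊼ B = 1 ⊼ 1 = 0
n2 = n1 ∨ E = 0 ∨ 0 = 0
n3 = n1 ⊽ n2 = 0 ⊽ 0 = 1
n4 = A ∧ n3 = 1 ∧ 1 = 1
n5 = n4 ⊼ n3 = 1 ⊼ 1 = 0
n6 = n5 ⊼ F = 0 ⊼ 0 = 1
n7 = C ∧ n2 = 0 ∧ 0 = 0
n8 = n2 ⊽ n7 = 0 ⊽ 0 = 1
n9 = n8 ⊼ n6 = 1 ⊼ 1 = 0
So n9 = 0 as required.

A=1, B=1, C=0, D=1, E=0, F=0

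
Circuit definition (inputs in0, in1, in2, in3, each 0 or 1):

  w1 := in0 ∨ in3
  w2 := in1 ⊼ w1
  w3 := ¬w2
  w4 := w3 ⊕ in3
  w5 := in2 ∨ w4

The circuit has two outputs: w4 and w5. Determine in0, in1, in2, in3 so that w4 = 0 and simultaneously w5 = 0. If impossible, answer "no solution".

Check with in0=0 in1=1 in2=0 in3=0:
w1 = in0 ∨ in3 = 0 ∨ 0 = 0
w2 = in1 ⊼ w1 = 1 ⊼ 0 = 1
w3 = ¬w2 = ¬1 = 0
w4 = w3 ⊕ in3 = 0 ⊕ 0 = 0
w5 = in2 ∨ w4 = 0 ∨ 0 = 0
So w4 = 0 and w5 = 0.

in0=0 in1=1 in2=0 in3=0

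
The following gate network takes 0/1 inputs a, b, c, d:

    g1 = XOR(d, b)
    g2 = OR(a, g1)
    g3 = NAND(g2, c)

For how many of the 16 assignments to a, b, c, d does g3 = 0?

g3 = NAND(g2, c) must be 0, so both g2 = 1 and c = 1.
Satisfying assignments:
  a=0, b=0, c=1, d=1
  a=0, b=1, c=1, d=0
  a=1, b=0, c=1, d=0
  a=1, b=0, c=1, d=1
  a=1, b=1, c=1, d=0
  a=1, b=1, c=1, d=1

6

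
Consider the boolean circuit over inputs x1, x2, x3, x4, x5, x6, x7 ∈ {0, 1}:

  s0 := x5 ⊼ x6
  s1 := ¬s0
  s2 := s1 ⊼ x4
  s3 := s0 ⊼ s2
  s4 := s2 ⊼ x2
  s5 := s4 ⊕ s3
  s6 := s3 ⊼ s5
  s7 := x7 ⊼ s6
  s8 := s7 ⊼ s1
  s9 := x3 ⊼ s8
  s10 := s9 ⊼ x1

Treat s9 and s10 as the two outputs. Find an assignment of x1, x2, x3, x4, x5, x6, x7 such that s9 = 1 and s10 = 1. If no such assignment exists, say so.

Check with x1=0, x2=1, x3=0, x4=0, x5=1, x6=1, x7=1:
s0 = x5 ⊼ x6 = 1 ⊼ 1 = 0
s1 = ¬s0 = ¬0 = 1
s2 = s1 ⊼ x4 = 1 ⊼ 0 = 1
s3 = s0 ⊼ s2 = 0 ⊼ 1 = 1
s4 = s2 ⊼ x2 = 1 ⊼ 1 = 0
s5 = s4 ⊕ s3 = 0 ⊕ 1 = 1
s6 = s3 ⊼ s5 = 1 ⊼ 1 = 0
s7 = x7 ⊼ s6 = 1 ⊼ 0 = 1
s8 = s7 ⊼ s1 = 1 ⊼ 1 = 0
s9 = x3 ⊼ s8 = 0 ⊼ 0 = 1
s10 = s9 ⊼ x1 = 1 ⊼ 0 = 1
So s9 = 1 and s10 = 1.

x1=0, x2=1, x3=0, x4=0, x5=1, x6=1, x7=1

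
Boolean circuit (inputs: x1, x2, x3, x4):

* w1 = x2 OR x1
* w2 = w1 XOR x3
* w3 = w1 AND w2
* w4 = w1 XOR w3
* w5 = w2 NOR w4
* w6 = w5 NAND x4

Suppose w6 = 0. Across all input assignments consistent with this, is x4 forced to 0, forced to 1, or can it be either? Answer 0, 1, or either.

w6 = w5 NAND x4 must be 0, so both w5 = 1 and x4 = 1.
w5 = w2 NOR w4 must be 1, so both w2 = 0 and w4 = 0.
Every assignment with w6 = 0 has x4 = 1; there are 1 such assignment(s).
  x1=0, x2=0, x3=0, x4=1

1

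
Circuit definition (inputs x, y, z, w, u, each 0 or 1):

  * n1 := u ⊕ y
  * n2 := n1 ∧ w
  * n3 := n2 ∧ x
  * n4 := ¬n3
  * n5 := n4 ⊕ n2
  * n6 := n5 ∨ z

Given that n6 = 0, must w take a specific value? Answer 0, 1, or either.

n6 = n5 ∨ z must be 0, so both n5 = 0 and z = 0.
n5 = n4 ⊕ n2 must be 0, so n4 and n2 are equal.
Every assignment with n6 = 0 has w = 1; there are 2 such assignment(s).
  x=0, y=0, z=0, w=1, u=1
  x=0, y=1, z=0, w=1, u=0

1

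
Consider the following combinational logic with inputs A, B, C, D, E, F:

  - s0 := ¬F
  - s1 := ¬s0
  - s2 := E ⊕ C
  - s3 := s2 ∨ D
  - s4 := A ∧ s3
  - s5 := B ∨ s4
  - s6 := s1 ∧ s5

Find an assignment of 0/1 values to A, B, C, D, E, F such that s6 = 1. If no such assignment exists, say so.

A=1, B=0, C=0, D=1, E=1, F=1

Check with A=1, B=0, C=0, D=1, E=1, F=1:
s0 = ¬F = ¬1 = 0
s1 = ¬s0 = ¬0 = 1
s2 = E ⊕ C = 1 ⊕ 0 = 1
s3 = s2 ∨ D = 1 ∨ 1 = 1
s4 = A ∧ s3 = 1 ∧ 1 = 1
s5 = B ∨ s4 = 0 ∨ 1 = 1
s6 = s1 ∧ s5 = 1 ∧ 1 = 1
So s6 = 1 as required.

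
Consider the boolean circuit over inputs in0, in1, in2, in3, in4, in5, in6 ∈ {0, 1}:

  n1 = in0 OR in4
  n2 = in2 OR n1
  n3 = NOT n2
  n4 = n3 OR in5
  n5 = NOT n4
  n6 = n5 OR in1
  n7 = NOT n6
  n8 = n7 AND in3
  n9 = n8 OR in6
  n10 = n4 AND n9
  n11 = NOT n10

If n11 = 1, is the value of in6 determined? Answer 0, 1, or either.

Both values of in6 occur among assignments with n11 = 1:
  in6=0: in0=0, in1=0, in2=0, in3=0, in4=0, in5=0, in6=0
  in6=1: in0=0, in1=0, in2=0, in3=0, in4=1, in5=0, in6=1

either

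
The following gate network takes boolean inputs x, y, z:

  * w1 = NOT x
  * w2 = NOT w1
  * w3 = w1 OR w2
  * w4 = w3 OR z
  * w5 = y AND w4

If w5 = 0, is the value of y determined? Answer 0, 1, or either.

w5 = y AND w4 must be 0, so at least one of y, w4 is 0.
Every assignment with w5 = 0 has y = 0; there are 4 such assignment(s).
  x=0, y=0, z=0
  x=0, y=0, z=1
  x=1, y=0, z=0
  x=1, y=0, z=1

0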